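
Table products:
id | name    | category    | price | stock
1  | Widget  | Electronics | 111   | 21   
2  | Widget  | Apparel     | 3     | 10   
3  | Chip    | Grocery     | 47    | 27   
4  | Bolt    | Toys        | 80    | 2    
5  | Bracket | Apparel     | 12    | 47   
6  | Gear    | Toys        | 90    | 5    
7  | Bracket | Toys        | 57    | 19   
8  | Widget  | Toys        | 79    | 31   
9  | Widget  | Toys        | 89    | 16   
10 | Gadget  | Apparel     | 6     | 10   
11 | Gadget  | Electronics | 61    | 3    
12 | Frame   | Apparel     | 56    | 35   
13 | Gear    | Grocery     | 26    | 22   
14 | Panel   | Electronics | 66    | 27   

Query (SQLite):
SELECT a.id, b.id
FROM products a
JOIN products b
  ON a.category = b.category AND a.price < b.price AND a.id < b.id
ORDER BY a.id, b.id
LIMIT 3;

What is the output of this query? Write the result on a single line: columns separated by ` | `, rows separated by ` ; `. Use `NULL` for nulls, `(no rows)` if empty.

2 | 5 ; 2 | 10 ; 2 | 12

Pairs (a,b) with same category, a.price < b.price, a.id < b.id.
category groups: Apparel:{2,5,10,12} Electronics:{1,11,14} Grocery:{3,13} Toys:{4,6,7,8,9}
Ordered by (a.id, b.id); first 3.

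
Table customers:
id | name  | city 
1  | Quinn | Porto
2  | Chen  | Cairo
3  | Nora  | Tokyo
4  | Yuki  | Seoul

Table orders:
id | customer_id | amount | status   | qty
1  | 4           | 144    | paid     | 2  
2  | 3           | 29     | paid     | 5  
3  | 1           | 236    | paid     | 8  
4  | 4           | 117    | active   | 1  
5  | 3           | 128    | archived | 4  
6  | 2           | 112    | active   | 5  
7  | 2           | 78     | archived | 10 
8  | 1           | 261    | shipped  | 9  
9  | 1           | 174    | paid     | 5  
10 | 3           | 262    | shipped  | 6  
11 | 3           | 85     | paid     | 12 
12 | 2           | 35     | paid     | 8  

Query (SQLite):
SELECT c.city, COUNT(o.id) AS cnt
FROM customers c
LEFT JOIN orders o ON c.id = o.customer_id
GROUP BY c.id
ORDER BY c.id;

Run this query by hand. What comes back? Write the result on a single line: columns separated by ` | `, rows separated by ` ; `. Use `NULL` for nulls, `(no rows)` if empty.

LEFT JOIN keeps every customers row; unmatched ones get NULL for orders columns.
Group by customers.id and compute COUNT(o.id). COUNT(col) of an all-NULL group is 0.
  1: ids {3, 8, 9} → COUNT(o.id)=3
  2: ids {6, 7, 12} → COUNT(o.id)=3
  3: ids {2, 5, 10, 11} → COUNT(o.id)=4
  4: ids {1, 4} → COUNT(o.id)=2

Porto | 3 ; Cairo | 3 ; Tokyo | 4 ; Seoul | 2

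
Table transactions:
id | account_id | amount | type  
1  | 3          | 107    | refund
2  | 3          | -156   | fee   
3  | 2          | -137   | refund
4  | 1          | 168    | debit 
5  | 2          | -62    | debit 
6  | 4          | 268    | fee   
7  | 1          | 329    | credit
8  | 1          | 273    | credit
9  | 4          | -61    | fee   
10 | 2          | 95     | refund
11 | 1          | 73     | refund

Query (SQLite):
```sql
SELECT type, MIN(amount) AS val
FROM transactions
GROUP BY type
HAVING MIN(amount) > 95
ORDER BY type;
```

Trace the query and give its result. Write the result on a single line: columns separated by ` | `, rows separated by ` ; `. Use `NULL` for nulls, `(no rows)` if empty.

credit | 273

Partition transactions by type; compute MIN(amount) within each group.
HAVING: keep groups where MIN(amount) > 95.
  credit: ids {7, 8} → MIN(amount)=273
  debit: ids {4, 5} → MIN(amount)=-62
  fee: ids {2, 6, 9} → MIN(amount)=-156
  refund: ids {1, 3, 10, 11} → MIN(amount)=-137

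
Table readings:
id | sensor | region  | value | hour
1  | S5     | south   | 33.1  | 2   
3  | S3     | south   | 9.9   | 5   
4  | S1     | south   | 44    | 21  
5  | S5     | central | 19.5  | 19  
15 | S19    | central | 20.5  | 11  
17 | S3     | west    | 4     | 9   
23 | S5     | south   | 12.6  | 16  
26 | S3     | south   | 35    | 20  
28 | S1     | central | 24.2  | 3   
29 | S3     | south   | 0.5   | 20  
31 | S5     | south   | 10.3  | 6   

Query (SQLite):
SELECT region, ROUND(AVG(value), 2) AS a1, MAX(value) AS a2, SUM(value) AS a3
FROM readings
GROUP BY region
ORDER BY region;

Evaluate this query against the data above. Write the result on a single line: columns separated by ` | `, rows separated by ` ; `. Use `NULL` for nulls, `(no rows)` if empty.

central | 21.4 | 24.2 | 64.2 ; south | 20.77 | 44 | 145.4 ; west | 4 | 4 | 4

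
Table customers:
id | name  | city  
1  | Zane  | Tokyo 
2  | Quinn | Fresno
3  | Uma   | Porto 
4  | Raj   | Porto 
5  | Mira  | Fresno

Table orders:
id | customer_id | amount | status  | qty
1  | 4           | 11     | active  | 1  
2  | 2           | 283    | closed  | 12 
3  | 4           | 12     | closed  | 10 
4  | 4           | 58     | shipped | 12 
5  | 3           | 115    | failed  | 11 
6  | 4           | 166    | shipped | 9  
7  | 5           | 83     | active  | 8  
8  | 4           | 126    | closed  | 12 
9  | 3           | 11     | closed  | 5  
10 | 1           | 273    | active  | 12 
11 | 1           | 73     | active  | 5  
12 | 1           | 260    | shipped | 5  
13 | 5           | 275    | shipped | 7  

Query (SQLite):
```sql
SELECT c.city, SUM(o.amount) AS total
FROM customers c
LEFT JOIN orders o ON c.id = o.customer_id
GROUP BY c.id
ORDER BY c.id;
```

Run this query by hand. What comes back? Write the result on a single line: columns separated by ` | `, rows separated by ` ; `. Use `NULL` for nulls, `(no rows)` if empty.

Tokyo | 606 ; Fresno | 283 ; Porto | 126 ; Porto | 373 ; Fresno | 358

LEFT JOIN keeps every customers row; unmatched ones get NULL for orders columns.
Group by customers.id and compute SUM(o.amount). SUM over an all-NULL group is NULL.
  1: ids {10, 11, 12} → SUM(o.amount)=606
  2: ids {2} → SUM(o.amount)=283
  3: ids {5, 9} → SUM(o.amount)=126
  4: ids {1, 3, 4, 6, 8} → SUM(o.amount)=373
  5: ids {7, 13} → SUM(o.amount)=358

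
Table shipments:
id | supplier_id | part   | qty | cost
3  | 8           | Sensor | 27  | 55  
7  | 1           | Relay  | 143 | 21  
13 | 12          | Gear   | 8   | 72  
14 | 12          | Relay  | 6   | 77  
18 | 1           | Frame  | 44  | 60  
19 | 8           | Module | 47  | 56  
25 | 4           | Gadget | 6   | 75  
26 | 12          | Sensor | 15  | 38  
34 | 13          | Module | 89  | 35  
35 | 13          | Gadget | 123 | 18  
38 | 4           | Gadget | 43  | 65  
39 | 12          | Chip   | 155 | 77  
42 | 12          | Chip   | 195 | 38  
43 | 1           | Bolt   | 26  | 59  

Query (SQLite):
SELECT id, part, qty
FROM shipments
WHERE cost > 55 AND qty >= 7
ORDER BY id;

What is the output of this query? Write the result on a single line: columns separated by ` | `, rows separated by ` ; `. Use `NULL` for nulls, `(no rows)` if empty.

13 | Gear | 8 ; 18 | Frame | 44 ; 19 | Module | 47 ; 38 | Gadget | 43 ; 39 | Chip | 155 ; 43 | Bolt | 26

cost > 55: ids {13, 14, 18, 19, 25, 38, 39, 43}
qty >= 7: ids {3, 7, 13, 18, 19, 26, 34, 35, 38, 39, 42, 43}
Combine with AND.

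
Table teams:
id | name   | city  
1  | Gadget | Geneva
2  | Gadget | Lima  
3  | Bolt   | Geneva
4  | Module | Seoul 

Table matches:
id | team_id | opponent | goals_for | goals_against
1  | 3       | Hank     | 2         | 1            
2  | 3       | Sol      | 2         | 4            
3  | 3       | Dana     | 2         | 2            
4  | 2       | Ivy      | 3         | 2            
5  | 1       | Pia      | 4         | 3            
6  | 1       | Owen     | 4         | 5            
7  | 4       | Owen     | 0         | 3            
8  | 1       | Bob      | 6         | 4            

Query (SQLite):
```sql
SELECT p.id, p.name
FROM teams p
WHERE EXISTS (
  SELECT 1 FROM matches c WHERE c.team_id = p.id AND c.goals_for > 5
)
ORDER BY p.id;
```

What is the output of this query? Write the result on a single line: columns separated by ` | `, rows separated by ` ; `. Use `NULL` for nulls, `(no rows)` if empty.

1 | Gadget

For each teams row, check whether any matches with matching team_id has goals_for > 5.
Keep rows where that is true.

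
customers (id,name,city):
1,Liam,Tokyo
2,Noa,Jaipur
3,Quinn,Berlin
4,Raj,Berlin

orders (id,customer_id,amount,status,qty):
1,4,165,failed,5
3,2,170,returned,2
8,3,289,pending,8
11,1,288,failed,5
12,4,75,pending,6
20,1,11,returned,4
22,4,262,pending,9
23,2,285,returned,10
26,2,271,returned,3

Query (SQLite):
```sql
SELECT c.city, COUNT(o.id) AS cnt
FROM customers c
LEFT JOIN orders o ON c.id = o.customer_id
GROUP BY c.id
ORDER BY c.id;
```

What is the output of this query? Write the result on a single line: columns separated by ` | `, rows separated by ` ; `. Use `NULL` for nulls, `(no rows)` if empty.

LEFT JOIN keeps every customers row; unmatched ones get NULL for orders columns.
Group by customers.id and compute COUNT(o.id). COUNT(col) of an all-NULL group is 0.
  1: ids {11, 20} → COUNT(o.id)=2
  2: ids {3, 23, 26} → COUNT(o.id)=3
  3: ids {8} → COUNT(o.id)=1
  4: ids {1, 12, 22} → COUNT(o.id)=3

Tokyo | 2 ; Jaipur | 3 ; Berlin | 1 ; Berlin | 3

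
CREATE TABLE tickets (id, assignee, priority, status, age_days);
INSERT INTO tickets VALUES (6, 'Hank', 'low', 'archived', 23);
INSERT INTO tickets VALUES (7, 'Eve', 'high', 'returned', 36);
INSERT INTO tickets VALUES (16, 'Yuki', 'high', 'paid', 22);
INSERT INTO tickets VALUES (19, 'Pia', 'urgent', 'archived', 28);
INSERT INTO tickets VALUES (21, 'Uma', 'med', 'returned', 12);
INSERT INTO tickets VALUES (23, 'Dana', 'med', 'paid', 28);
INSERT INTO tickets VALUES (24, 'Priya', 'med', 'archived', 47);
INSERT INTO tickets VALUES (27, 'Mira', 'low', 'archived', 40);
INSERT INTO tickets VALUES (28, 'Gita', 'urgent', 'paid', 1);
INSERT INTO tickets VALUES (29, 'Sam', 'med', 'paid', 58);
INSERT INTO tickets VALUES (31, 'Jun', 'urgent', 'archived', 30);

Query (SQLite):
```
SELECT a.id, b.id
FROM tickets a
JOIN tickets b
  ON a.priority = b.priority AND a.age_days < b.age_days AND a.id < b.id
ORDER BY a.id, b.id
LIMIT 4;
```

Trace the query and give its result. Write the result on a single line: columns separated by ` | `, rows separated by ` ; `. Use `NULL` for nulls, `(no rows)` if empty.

6 | 27 ; 19 | 31 ; 21 | 23 ; 21 | 24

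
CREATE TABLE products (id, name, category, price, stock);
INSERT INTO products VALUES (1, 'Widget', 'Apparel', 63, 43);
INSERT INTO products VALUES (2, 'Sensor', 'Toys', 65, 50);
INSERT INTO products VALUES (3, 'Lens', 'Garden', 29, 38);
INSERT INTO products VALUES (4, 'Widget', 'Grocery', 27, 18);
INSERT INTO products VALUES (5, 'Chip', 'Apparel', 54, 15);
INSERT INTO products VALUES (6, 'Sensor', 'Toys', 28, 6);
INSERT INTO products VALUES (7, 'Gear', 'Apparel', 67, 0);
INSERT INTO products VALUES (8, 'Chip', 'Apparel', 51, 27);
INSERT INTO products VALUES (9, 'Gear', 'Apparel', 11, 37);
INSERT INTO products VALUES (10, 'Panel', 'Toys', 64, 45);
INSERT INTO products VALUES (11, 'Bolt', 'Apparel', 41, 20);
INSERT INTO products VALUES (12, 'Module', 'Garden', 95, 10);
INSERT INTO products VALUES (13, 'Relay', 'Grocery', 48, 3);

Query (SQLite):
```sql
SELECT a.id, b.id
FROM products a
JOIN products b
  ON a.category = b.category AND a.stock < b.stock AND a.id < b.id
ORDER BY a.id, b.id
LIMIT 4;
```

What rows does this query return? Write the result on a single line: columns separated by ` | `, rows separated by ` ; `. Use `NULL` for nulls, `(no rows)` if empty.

Pairs (a,b) with same category, a.stock < b.stock, a.id < b.id.
category groups: Apparel:{1,5,7,8,9,11} Garden:{3,12} Grocery:{4,13} Toys:{2,6,10}
Ordered by (a.id, b.id); first 4.

5 | 8 ; 5 | 9 ; 5 | 11 ; 6 | 10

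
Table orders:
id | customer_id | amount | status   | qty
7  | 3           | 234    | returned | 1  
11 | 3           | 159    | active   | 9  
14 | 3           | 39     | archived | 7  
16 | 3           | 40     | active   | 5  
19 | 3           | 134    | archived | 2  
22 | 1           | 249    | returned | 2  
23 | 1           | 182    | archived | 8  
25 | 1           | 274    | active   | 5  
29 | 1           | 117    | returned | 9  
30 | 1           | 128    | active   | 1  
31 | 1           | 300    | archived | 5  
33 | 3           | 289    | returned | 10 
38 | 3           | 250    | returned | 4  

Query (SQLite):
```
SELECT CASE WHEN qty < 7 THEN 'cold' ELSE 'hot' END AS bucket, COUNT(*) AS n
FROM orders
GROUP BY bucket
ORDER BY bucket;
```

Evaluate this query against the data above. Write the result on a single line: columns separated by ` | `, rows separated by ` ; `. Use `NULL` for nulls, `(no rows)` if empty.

cold | 8 ; hot | 5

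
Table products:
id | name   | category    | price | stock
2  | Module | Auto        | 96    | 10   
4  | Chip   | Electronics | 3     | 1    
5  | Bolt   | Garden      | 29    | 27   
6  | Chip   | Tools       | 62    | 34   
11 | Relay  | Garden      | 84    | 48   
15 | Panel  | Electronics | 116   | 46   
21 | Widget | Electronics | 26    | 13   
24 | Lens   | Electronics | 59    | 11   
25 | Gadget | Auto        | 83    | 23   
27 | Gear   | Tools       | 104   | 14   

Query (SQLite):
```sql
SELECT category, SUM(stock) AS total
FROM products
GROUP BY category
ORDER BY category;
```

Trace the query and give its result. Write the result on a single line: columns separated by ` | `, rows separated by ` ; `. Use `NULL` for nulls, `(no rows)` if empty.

Partition products by category; compute SUM(stock) within each group.
  Auto: ids {2, 25} → SUM(stock)=33
  Electronics: ids {4, 15, 21, 24} → SUM(stock)=71
  Garden: ids {5, 11} → SUM(stock)=75
  Tools: ids {6, 27} → SUM(stock)=48

Auto | 33 ; Electronics | 71 ; Garden | 75 ; Tools | 48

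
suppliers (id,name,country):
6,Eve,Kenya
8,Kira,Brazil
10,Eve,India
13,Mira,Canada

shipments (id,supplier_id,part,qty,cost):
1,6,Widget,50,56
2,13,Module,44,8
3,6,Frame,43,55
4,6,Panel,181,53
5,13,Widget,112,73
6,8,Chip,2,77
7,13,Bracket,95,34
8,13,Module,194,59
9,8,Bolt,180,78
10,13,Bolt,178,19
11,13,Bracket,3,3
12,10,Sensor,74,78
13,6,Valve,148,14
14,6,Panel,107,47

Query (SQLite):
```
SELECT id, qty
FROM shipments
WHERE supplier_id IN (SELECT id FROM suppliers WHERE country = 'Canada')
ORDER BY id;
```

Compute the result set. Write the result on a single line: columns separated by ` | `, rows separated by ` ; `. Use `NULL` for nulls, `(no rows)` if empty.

Inner query: suppliers.id where country = 'Canada'.
Outer: keep shipments rows whose supplier_id is in that set.
Inner query → {13}

2 | 44 ; 5 | 112 ; 7 | 95 ; 8 | 194 ; 10 | 178 ; 11 | 3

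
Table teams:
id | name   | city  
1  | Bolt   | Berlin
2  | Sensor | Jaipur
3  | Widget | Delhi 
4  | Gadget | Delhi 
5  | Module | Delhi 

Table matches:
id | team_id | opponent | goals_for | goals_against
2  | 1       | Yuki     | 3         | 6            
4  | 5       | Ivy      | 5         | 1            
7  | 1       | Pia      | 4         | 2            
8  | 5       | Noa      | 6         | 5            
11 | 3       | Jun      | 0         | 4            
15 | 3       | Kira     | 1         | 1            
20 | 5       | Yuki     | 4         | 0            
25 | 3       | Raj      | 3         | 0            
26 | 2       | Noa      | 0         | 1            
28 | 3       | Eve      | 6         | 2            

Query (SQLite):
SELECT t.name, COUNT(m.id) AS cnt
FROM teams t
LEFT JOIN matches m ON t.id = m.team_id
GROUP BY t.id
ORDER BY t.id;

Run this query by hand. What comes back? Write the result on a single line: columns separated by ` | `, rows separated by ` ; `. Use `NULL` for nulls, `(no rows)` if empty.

LEFT JOIN keeps every teams row; unmatched ones get NULL for matches columns.
Group by teams.id and compute COUNT(m.id). COUNT(col) of an all-NULL group is 0.
  1: ids {2, 7} → COUNT(m.id)=2
  2: ids {26} → COUNT(m.id)=1
  3: ids {11, 15, 25, 28} → COUNT(m.id)=4
  4: ids {—} → COUNT(m.id)=0
  5: ids {4, 8, 20} → COUNT(m.id)=3

Bolt | 2 ; Sensor | 1 ; Widget | 4 ; Gadget | 0 ; Module | 3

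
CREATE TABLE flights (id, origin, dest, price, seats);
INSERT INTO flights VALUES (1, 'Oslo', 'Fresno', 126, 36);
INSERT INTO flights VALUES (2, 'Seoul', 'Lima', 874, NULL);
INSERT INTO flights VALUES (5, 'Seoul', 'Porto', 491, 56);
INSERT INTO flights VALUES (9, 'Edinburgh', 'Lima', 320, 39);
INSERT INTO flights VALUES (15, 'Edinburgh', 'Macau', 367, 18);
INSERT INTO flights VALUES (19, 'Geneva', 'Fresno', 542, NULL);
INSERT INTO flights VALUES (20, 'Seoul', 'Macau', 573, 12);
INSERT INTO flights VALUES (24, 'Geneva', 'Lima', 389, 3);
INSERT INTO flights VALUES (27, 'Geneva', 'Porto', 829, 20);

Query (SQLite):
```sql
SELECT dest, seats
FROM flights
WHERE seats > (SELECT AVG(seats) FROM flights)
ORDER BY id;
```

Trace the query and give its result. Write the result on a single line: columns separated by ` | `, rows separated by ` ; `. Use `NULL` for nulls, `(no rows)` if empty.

Fresno | 36 ; Porto | 56 ; Lima | 39

Scalar subquery: AVG(seats) over all flights rows = 26.285714 (≈; comparison uses full precision).
Keep rows where seats > that value.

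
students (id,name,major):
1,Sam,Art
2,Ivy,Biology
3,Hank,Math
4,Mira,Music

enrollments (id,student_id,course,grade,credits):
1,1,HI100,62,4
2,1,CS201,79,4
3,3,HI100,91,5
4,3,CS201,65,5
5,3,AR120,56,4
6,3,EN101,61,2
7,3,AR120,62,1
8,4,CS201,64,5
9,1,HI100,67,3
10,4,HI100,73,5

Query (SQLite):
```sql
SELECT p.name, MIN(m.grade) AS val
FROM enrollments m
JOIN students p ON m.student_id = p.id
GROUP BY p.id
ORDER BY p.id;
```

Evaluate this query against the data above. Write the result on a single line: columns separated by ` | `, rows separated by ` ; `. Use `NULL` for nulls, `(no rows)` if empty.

Join each enrollments row to its students via student_id.
Group joined rows by students.id; compute MIN(m.grade) per group.
  1: ids {1, 2, 9} → MIN(m.grade)=62
  3: ids {3, 4, 5, 6, 7} → MIN(m.grade)=56
  4: ids {8, 10} → MIN(m.grade)=64

Sam | 62 ; Hank | 56 ; Mira | 64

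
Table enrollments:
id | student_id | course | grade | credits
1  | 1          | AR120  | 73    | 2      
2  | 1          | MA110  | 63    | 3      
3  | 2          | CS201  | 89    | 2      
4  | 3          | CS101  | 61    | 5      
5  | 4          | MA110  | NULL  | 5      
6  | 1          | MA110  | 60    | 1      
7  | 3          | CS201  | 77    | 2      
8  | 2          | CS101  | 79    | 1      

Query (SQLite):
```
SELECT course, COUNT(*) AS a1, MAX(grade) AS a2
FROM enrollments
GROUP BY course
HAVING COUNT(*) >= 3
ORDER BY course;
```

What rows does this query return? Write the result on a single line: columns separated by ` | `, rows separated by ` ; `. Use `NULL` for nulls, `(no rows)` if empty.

MA110 | 3 | 63

Group enrollments by course.
Per group compute: COUNT(*), MAX(grade).
HAVING: drop groups with fewer than 3 rows.
  AR120: ids {1} → COUNT(*)=1, MAX(grade)=73
  CS101: ids {4, 8} → COUNT(*)=2, MAX(grade)=79
  CS201: ids {3, 7} → COUNT(*)=2, MAX(grade)=89
  MA110: ids {2, 5, 6} → COUNT(*)=3, MAX(grade)=63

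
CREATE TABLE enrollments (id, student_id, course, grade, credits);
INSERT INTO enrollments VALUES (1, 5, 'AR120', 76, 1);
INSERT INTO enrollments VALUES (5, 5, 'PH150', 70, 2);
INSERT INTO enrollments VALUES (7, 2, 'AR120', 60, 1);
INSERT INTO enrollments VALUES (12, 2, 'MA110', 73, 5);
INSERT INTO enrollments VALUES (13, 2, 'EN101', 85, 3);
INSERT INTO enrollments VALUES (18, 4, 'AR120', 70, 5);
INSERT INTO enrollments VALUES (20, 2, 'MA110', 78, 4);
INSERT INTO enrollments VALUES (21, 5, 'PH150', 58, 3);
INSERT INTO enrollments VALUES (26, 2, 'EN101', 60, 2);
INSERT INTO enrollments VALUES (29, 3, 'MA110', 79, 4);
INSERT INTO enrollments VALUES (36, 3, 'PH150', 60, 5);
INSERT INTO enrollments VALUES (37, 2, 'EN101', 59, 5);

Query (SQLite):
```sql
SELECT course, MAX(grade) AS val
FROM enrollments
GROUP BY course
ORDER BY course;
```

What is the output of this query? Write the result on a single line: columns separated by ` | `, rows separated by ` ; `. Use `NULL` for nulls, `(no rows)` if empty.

AR120 | 76 ; EN101 | 85 ; MA110 | 79 ; PH150 | 70

Partition enrollments by course; compute MAX(grade) within each group.
  AR120: ids {1, 7, 18} → MAX(grade)=76
  EN101: ids {13, 26, 37} → MAX(grade)=85
  MA110: ids {12, 20, 29} → MAX(grade)=79
  PH150: ids {5, 21, 36} → MAX(grade)=70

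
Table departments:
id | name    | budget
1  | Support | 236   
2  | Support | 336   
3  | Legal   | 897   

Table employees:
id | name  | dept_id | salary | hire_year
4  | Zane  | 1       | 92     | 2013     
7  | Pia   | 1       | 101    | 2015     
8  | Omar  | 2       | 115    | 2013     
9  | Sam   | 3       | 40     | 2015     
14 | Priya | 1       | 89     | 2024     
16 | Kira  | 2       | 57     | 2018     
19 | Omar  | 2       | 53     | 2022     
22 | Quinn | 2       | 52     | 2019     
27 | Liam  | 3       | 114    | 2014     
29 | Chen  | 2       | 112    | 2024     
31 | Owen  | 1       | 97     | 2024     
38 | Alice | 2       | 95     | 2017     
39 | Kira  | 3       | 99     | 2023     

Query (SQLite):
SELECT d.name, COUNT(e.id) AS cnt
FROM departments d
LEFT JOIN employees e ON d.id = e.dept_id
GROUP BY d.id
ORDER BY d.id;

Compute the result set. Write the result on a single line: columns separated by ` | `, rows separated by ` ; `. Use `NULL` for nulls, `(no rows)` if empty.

LEFT JOIN keeps every departments row; unmatched ones get NULL for employees columns.
Group by departments.id and compute COUNT(e.id). COUNT(col) of an all-NULL group is 0.
  1: ids {4, 7, 14, 31} → COUNT(e.id)=4
  2: ids {8, 16, 19, 22, 29, 38} → COUNT(e.id)=6
  3: ids {9, 27, 39} → COUNT(e.id)=3

Support | 4 ; Support | 6 ; Legal | 3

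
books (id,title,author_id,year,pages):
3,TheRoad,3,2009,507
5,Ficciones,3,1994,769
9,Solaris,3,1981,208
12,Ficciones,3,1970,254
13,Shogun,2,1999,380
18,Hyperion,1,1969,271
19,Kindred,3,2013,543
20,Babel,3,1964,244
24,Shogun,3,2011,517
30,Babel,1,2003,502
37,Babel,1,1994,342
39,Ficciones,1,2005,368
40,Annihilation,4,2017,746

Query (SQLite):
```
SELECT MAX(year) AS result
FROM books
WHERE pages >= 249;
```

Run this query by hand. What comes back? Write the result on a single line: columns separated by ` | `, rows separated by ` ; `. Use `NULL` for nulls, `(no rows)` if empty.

Rows where pages >= 249 → year values: [2009, 1994, 1970, 1999, 1969, 2013, 2011, 2003, 1994, 2005, 2017].
MAX of non-NULL values = 2017.

2017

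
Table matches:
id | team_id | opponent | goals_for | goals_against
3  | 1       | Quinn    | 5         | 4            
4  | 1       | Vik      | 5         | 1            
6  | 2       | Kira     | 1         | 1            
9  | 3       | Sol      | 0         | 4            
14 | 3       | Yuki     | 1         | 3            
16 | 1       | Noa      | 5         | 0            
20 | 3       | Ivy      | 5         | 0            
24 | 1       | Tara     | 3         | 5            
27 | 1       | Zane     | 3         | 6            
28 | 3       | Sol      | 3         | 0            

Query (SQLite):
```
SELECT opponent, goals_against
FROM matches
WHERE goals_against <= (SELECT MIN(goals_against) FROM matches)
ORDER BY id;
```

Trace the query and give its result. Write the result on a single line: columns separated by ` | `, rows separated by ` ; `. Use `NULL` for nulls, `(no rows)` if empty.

Scalar subquery: MIN(goals_against) over all matches rows = 0.
Keep rows where goals_against <= that value.

Noa | 0 ; Ivy | 0 ; Sol | 0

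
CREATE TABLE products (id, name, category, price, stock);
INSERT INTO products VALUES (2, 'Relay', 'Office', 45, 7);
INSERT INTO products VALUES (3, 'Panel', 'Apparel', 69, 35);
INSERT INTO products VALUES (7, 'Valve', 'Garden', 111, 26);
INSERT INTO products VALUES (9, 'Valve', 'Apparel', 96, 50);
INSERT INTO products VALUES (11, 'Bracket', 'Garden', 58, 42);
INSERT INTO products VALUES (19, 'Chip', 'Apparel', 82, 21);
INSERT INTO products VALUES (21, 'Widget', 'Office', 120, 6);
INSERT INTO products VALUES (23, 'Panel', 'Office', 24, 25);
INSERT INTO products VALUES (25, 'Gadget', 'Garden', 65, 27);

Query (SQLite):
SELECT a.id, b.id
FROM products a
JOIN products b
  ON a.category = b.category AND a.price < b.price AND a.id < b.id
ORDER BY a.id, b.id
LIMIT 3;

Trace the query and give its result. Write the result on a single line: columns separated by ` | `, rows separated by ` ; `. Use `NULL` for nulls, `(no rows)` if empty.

2 | 21 ; 3 | 9 ; 3 | 19

Pairs (a,b) with same category, a.price < b.price, a.id < b.id.
category groups: Apparel:{3,9,19} Garden:{7,11,25} Office:{2,21,23}
Ordered by (a.id, b.id); first 3.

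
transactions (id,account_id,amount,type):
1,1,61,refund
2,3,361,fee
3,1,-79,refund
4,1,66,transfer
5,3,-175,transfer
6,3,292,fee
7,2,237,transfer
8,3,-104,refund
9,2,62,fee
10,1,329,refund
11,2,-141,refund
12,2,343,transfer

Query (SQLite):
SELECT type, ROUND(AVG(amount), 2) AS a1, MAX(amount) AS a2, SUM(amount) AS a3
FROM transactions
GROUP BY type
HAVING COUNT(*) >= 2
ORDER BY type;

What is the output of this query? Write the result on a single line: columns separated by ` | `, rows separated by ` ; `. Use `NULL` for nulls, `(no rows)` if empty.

fee | 238.33 | 361 | 715 ; refund | 13.2 | 329 | 66 ; transfer | 117.75 | 343 | 471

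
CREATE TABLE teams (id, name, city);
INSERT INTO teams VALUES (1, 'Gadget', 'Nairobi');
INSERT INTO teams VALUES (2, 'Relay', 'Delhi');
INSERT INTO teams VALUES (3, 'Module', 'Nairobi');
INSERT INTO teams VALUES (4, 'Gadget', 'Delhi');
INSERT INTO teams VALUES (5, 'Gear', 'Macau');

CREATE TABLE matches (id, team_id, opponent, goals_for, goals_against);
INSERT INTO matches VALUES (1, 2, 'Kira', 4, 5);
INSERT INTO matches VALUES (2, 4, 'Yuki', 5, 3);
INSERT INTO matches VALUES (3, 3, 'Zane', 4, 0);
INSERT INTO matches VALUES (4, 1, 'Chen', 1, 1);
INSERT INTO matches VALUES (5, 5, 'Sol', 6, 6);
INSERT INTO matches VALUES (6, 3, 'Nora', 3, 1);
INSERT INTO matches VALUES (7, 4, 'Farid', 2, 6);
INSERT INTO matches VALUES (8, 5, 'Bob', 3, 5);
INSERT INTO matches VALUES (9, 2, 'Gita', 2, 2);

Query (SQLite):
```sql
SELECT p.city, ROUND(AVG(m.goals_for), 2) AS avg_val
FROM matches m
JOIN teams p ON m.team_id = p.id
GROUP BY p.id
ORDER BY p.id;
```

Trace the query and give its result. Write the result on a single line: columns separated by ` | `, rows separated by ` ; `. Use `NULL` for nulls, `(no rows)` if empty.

Nairobi | 1 ; Delhi | 3 ; Nairobi | 3.5 ; Delhi | 3.5 ; Macau | 4.5

Join each matches row to its teams via team_id.
Group joined rows by teams.id; compute ROUND(AVG(m.goals_for), 2) per group.
  1: ids {4} → ROUND(AVG(m.goals_for), 2)=1
  2: ids {1, 9} → ROUND(AVG(m.goals_for), 2)=3
  3: ids {3, 6} → ROUND(AVG(m.goals_for), 2)=3.5
  4: ids {2, 7} → ROUND(AVG(m.goals_for), 2)=3.5
  5: ids {5, 8} → ROUND(AVG(m.goals_for), 2)=4.5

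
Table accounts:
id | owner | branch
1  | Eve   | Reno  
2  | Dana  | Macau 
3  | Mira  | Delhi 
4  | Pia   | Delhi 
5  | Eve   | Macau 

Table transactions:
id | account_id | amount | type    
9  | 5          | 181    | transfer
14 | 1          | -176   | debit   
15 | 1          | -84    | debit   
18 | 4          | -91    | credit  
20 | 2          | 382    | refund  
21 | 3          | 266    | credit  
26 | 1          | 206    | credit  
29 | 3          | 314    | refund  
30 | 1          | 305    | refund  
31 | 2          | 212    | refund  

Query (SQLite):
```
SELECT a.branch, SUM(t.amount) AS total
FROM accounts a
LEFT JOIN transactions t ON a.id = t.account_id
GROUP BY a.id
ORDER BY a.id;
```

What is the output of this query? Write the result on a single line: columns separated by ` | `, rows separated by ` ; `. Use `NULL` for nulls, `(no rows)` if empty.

Reno | 251 ; Macau | 594 ; Delhi | 580 ; Delhi | -91 ; Macau | 181

LEFT JOIN keeps every accounts row; unmatched ones get NULL for transactions columns.
Group by accounts.id and compute SUM(t.amount). SUM over an all-NULL group is NULL.
  1: ids {14, 15, 26, 30} → SUM(t.amount)=251
  2: ids {20, 31} → SUM(t.amount)=594
  3: ids {21, 29} → SUM(t.amount)=580
  4: ids {18} → SUM(t.amount)=-91
  5: ids {9} → SUM(t.amount)=181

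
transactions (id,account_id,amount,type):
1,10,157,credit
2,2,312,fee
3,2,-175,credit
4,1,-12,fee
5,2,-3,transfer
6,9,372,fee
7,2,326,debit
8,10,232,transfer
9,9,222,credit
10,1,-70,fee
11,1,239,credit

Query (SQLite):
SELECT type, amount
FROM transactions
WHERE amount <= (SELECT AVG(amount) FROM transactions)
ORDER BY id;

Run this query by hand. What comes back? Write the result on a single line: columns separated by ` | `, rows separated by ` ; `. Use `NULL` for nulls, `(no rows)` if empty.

Scalar subquery: AVG(amount) over all transactions rows = 145.454545 (≈; comparison uses full precision).
Keep rows where amount <= that value.

credit | -175 ; fee | -12 ; transfer | -3 ; fee | -70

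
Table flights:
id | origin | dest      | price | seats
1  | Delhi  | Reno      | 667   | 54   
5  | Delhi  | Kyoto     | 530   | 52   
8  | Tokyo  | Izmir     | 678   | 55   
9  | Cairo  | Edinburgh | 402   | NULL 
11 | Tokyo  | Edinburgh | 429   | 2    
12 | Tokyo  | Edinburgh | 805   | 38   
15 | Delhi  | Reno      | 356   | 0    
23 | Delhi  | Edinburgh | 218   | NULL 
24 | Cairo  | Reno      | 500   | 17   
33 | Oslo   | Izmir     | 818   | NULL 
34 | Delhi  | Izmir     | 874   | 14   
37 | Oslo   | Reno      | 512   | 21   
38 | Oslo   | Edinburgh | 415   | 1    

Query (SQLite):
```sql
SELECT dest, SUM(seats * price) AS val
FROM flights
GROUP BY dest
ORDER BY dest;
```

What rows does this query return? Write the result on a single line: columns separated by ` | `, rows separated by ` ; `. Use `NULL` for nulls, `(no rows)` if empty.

For each row compute seats * price.
Group by dest; take SUM of the expression per group.
  Edinburgh: ids {9, 11, 12, 23, 38} → SUM(seats * price)=31863
  Izmir: ids {8, 33, 34} → SUM(seats * price)=49526
  Kyoto: ids {5} → SUM(seats * price)=27560
  Reno: ids {1, 15, 24, 37} → SUM(seats * price)=55270

Edinburgh | 31863 ; Izmir | 49526 ; Kyoto | 27560 ; Reno | 55270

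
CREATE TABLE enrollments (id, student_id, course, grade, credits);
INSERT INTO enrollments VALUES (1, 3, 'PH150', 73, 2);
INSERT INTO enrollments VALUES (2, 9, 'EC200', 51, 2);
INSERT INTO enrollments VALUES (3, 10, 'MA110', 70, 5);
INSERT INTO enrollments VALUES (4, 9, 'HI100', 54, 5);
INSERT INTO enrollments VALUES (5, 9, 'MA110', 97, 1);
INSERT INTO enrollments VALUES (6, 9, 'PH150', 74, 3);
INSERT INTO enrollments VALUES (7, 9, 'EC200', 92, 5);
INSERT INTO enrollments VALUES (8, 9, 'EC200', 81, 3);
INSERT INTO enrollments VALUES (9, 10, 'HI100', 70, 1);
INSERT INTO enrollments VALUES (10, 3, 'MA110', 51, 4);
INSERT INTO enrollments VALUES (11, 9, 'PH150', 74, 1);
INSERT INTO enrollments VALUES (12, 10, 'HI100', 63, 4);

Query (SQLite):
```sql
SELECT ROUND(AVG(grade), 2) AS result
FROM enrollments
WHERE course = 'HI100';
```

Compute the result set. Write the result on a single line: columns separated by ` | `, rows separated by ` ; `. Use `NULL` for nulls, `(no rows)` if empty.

62.33

Rows where course='HI100' → grade values: [54, 70, 63].
AVG = 187 / 3 (rounded to 2 dp).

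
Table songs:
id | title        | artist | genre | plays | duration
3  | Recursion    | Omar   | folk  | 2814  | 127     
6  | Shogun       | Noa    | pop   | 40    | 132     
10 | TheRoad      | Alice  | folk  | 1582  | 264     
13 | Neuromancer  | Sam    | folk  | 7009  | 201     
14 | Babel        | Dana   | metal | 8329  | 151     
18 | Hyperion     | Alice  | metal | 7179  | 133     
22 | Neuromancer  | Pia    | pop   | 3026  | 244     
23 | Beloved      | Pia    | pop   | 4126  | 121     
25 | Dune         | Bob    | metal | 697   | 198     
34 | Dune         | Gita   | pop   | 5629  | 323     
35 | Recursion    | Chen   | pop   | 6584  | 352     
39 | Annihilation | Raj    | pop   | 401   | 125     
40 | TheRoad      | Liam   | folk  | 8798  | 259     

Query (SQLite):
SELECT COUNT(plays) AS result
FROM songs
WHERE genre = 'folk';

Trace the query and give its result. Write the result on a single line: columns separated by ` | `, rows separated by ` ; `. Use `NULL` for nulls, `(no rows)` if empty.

4

Rows where genre='folk' → plays values: [2814, 1582, 7009, 8798].
COUNT(plays) counts non-NULL values → 4.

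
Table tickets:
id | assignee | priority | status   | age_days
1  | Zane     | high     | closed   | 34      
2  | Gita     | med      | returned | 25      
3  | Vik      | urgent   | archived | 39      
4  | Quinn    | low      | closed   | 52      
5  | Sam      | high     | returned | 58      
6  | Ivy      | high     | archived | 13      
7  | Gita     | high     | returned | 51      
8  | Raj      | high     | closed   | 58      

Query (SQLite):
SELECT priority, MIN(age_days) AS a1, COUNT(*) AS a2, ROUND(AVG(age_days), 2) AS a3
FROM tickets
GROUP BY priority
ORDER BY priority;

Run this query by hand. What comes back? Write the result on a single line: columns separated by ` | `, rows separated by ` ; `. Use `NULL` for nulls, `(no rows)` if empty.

Group tickets by priority.
Per group compute: MIN(age_days), COUNT(*), ROUND(AVG(age_days), 2).
  high: ids {1, 5, 6, 7, 8} → MIN(age_days)=13, COUNT(*)=5, ROUND(AVG(age_days), 2)=42.8
  low: ids {4} → MIN(age_days)=52, COUNT(*)=1, ROUND(AVG(age_days), 2)=52
  med: ids {2} → MIN(age_days)=25, COUNT(*)=1, ROUND(AVG(age_days), 2)=25
  urgent: ids {3} → MIN(age_days)=39, COUNT(*)=1, ROUND(AVG(age_days), 2)=39

high | 13 | 5 | 42.8 ; low | 52 | 1 | 52 ; med | 25 | 1 | 25 ; urgent | 39 | 1 | 39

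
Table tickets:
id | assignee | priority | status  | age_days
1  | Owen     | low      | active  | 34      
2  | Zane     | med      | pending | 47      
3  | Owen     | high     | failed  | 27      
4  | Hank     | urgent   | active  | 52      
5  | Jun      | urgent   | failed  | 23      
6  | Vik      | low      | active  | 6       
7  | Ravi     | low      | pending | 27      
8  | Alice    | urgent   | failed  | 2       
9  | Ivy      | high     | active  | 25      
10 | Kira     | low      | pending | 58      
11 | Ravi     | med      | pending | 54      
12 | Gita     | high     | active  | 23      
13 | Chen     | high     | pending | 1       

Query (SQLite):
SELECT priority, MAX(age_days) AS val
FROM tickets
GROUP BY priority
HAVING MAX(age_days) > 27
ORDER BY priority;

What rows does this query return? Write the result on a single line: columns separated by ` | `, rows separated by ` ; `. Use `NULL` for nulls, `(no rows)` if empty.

low | 58 ; med | 54 ; urgent | 52

Partition tickets by priority; compute MAX(age_days) within each group.
HAVING: keep groups where MAX(age_days) > 27.
  high: ids {3, 9, 12, 13} → MAX(age_days)=27
  low: ids {1, 6, 7, 10} → MAX(age_days)=58
  med: ids {2, 11} → MAX(age_days)=54
  urgent: ids {4, 5, 8} → MAX(age_days)=52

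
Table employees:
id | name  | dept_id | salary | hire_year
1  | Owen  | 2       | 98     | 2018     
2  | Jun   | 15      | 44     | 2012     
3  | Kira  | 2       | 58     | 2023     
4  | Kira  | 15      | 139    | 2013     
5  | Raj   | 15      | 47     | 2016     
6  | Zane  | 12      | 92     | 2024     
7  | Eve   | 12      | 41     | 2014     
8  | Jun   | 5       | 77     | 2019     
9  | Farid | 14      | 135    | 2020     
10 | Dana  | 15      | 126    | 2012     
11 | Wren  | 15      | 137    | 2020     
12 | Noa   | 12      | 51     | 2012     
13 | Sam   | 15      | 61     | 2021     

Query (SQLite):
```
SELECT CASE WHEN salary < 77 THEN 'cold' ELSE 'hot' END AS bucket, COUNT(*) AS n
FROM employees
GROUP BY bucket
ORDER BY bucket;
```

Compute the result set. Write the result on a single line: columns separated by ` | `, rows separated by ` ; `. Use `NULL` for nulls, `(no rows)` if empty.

Bucket rows by salary < 77 → 'cold' else 'hot'; count each bucket.

cold | 6 ; hot | 7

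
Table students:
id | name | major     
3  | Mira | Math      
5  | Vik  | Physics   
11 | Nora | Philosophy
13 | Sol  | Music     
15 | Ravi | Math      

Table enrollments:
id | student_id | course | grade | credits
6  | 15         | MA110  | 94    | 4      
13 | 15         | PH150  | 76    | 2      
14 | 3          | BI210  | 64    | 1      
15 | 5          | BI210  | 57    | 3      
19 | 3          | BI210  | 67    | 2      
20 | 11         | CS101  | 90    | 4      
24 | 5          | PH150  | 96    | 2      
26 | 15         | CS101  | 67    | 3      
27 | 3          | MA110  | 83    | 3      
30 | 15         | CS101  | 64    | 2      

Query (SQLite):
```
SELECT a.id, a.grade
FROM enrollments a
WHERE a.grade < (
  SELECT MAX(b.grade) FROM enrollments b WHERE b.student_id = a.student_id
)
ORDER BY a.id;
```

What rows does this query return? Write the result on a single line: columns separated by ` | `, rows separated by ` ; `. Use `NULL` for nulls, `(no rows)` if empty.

13 | 76 ; 14 | 64 ; 15 | 57 ; 19 | 67 ; 26 | 67 ; 30 | 64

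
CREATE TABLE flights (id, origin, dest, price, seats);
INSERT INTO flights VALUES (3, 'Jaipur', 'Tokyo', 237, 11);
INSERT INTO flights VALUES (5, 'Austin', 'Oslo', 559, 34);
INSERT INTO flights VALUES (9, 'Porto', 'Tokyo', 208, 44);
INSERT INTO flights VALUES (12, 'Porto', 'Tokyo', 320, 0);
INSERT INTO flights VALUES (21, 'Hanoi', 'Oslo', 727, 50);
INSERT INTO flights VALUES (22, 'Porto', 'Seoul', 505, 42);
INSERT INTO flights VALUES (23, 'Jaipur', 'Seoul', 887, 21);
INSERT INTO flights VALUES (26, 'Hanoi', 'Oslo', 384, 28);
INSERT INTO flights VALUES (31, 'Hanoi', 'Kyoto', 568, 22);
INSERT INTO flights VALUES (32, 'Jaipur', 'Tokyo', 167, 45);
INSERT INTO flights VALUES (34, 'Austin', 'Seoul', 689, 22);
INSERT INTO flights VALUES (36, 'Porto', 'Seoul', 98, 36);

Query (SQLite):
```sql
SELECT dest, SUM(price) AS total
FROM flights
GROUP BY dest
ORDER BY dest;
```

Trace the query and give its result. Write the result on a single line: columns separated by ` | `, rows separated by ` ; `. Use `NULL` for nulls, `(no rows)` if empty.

Kyoto | 568 ; Oslo | 1670 ; Seoul | 2179 ; Tokyo | 932

Partition flights by dest; compute SUM(price) within each group.
  Kyoto: ids {31} → SUM(price)=568
  Oslo: ids {5, 21, 26} → SUM(price)=1670
  Seoul: ids {22, 23, 34, 36} → SUM(price)=2179
  Tokyo: ids {3, 9, 12, 32} → SUM(price)=932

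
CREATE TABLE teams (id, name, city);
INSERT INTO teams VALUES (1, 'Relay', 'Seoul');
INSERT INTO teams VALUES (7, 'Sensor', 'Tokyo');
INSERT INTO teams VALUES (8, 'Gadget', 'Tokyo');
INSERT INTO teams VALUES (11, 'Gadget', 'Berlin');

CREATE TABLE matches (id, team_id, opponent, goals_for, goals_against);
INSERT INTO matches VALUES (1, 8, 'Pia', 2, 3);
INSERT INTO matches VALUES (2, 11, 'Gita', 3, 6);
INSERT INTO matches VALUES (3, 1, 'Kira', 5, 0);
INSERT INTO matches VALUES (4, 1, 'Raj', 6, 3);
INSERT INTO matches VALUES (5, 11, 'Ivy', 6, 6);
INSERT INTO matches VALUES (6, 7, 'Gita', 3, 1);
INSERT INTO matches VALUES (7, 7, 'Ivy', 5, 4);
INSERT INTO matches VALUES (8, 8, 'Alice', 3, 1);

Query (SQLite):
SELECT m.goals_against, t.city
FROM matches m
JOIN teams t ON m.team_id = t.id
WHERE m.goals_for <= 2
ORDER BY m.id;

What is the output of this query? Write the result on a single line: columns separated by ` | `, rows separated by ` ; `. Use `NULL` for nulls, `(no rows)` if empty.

Each matches row matches the teams row where team_id = teams.id.
Then keep rows with m.goals_for <= 2.

3 | Tokyo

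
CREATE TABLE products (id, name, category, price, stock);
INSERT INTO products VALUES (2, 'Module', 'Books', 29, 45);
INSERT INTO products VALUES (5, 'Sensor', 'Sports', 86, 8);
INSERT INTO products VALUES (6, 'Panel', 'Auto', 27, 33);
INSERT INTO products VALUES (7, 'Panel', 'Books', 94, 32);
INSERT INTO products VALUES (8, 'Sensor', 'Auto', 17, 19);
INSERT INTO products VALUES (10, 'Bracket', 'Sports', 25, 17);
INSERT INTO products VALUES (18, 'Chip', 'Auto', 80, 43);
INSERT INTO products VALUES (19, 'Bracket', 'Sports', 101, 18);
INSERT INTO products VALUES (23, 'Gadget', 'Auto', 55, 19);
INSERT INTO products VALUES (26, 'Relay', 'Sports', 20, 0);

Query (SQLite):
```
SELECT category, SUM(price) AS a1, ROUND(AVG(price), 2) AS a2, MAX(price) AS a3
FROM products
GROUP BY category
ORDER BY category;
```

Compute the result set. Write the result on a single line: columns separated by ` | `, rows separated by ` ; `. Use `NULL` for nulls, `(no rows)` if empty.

Group products by category.
Per group compute: SUM(price), ROUND(AVG(price), 2), MAX(price).
  Auto: ids {6, 8, 18, 23} → SUM(price)=179, ROUND(AVG(price), 2)=44.75, MAX(price)=80
  Books: ids {2, 7} → SUM(price)=123, ROUND(AVG(price), 2)=61.5, MAX(price)=94
  Sports: ids {5, 10, 19, 26} → SUM(price)=232, ROUND(AVG(price), 2)=58, MAX(price)=101

Auto | 179 | 44.75 | 80 ; Books | 123 | 61.5 | 94 ; Sports | 232 | 58 | 101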